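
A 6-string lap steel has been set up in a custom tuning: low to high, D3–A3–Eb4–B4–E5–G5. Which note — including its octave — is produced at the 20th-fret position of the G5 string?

Eb7

Each fret is one semitone, so G5 + 20 = Eb7.
(Equivalently spelled D#7.)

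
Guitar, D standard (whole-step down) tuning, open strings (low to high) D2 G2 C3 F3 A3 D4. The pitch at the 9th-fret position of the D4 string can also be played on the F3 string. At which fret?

Fret 9 on D4 is MIDI 62 + 9 = 71 (B4). On the F3 string (open MIDI 53), that pitch is 71 − 53 = fret 18.

18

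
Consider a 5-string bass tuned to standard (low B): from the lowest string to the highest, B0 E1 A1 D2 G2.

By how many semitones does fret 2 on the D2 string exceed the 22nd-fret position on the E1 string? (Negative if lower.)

-10 semitones

D2 at fret 2 → E2 (MIDI 40); E1 at fret 22 → D3 (MIDI 50).
40 − 50 = -10, so the two pitches are 10 semitones apart.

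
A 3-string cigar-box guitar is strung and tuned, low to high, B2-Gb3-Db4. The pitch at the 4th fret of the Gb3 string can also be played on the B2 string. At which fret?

11

Gb3 at fret 4 is Gb3 + 4 semitones = Bb3.
The open B2 string is 7 semitones below the open Gb3, so the same pitch on the B2 string lies at fret 4 + 7 = 11.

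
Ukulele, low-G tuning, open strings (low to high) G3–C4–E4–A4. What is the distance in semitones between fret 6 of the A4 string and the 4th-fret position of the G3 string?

A4 at fret 6 → D♯5 (MIDI 75); G3 at fret 4 → B3 (MIDI 59).
75 − 59 = 16, so the two pitches are 16 semitones apart, with D♯5 the higher.

16 semitones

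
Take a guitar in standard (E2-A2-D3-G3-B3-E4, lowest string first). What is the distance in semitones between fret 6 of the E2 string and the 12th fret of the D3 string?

16 semitones

E2 at fret 6 → A#2 (MIDI 46); D3 at fret 12 → D4 (MIDI 62).
46 − 62 = -16, so the two pitches are 16 semitones apart, with D4 the higher.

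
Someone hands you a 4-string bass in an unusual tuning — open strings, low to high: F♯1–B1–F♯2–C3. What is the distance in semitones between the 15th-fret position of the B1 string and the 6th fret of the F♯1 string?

14 semitones

B1 at fret 15 → D3 (MIDI 50); F♯1 at fret 6 → C2 (MIDI 36).
50 − 36 = 14, so the two pitches are 14 semitones apart, with D3 the higher.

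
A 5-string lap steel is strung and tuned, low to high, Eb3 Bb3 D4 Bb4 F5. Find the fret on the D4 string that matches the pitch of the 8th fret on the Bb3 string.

4

Fret 8 on Bb3 is MIDI 58 + 8 = 66 (Gb4). On the D4 string (open MIDI 62), that pitch is 66 − 62 = fret 4.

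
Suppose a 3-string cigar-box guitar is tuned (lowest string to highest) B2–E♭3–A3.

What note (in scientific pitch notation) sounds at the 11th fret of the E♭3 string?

E♭3 is MIDI 51. Adding 11 gives 62, which is D4.

D4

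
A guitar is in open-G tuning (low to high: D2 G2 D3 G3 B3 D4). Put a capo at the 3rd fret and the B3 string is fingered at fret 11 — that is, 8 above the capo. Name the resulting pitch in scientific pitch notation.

A#4

The capo raises the open B3 by 3 semitones to D4; fretting 8 more gives B3 + 3 + 8 = B3 + 11 semitones = A#4.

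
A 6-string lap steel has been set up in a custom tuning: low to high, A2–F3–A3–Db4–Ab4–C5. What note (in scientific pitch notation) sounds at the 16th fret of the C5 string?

E6

C5 is MIDI 72. Adding 16 gives 88, which is E6.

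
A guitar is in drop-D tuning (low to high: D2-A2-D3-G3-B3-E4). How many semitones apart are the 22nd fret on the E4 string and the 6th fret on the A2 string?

35 semitones

E4 at fret 22 → D6 (MIDI 86); A2 at fret 6 → D#3 (MIDI 51).
86 − 51 = 35, so the two pitches are 35 semitones apart, with D6 the higher.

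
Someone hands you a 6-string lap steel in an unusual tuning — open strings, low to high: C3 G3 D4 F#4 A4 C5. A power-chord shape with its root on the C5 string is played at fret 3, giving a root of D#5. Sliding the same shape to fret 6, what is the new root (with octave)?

F#5

Moving from fret 3 to fret 6 shifts the root by 3 semitones.
D#5 up 3 semitones is F#5.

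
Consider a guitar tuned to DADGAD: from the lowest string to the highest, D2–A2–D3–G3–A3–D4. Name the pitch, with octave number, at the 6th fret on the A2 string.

The open A2 string plus 6 semitones: A–A#–B–C–C#–D–D#.
The walk passes from B into C once, so the octave number goes from 2 to 3.

D#3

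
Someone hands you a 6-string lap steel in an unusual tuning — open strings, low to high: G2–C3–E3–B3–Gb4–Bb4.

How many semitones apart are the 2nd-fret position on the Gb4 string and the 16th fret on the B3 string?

7 semitones

Gb4 at fret 2 → Ab4 (MIDI 68); B3 at fret 16 → Eb5 (MIDI 75).
68 − 75 = -7, so the two pitches are 7 semitones apart, with Eb5 the higher.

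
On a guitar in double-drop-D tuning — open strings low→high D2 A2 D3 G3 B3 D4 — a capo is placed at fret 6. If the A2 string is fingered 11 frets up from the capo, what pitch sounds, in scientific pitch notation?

D4

The capo raises the open A2 by 6 semitones to D#3; fretting 11 more gives A2 + 6 + 11 = A2 + 17 semitones = D4.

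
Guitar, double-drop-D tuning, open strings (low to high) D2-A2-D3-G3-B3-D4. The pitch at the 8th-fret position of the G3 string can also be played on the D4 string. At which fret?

Fret 8 on G3 is MIDI 55 + 8 = 63 (D#4). On the D4 string (open MIDI 62), that pitch is 63 − 62 = fret 1.

1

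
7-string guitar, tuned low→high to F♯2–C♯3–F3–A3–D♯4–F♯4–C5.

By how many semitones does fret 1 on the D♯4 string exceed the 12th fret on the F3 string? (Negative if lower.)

D♯4 at fret 1 → E4 (MIDI 64); F3 at fret 12 → F4 (MIDI 65).
64 − 65 = -1, so the two pitches are 1 semitone apart.

-1 semitone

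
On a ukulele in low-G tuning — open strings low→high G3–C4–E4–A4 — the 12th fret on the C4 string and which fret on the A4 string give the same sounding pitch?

Fret 12 on C4 is MIDI 60 + 12 = 72 (C5). On the A4 string (open MIDI 69), that pitch is 72 − 69 = fret 3.

3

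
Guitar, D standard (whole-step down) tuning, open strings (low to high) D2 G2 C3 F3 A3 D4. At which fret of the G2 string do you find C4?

C4 is 17 semitones above the open G2 (G–G#–A–A#–…–A#–B–C), so it sits at fret 17.

17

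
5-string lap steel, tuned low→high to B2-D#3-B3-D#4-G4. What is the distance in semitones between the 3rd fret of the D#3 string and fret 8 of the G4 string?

21 semitones

D#3 at fret 3 → F#3 (MIDI 54); G4 at fret 8 → D#5 (MIDI 75).
54 − 75 = -21, so the two pitches are 21 semitones apart, with D#5 the higher.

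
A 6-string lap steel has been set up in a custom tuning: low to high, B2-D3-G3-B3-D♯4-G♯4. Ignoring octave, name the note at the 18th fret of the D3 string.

G♯

Each fret is one semitone, so D3 + 18 = G♯.
(Equivalently spelled A♭.)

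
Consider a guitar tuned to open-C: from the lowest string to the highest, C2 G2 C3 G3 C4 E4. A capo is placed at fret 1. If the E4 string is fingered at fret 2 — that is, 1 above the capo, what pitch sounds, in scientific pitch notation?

The capo raises the open E4 by 1 semitone to F4; fretting 1 more gives E4 + 1 + 1 = E4 + 2 semitones = F♯4.

F♯4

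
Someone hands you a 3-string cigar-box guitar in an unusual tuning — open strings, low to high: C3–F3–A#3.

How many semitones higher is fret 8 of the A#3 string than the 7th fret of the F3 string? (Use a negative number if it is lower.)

6 semitones

A#3 at fret 8 → F#4 (MIDI 66); F3 at fret 7 → C4 (MIDI 60).
66 − 60 = 6, so the two pitches are 6 semitones apart.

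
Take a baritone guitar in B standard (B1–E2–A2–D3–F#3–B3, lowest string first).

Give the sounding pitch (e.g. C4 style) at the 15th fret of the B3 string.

Each fret is one semitone, so B3 + 15 = D5.

D5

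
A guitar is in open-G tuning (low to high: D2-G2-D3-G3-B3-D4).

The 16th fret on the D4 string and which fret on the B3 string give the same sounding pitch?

D4 at fret 16 is D4 + 16 semitones = F♯5.
The open B3 string is 3 semitones below the open D4, so the same pitch on the B3 string lies at fret 16 + 3 = 19.

19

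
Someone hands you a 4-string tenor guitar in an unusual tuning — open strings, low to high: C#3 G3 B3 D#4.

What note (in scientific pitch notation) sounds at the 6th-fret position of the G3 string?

C#4

G3 is MIDI 55. Adding 6 gives 61, which is C#4.
(Equivalently spelled Db4.)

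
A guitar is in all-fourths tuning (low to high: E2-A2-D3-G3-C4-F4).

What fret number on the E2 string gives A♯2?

6

A♯2 is 6 semitones above the open E2 (E–F–F#–G–G#–A–A#), so it sits at fret 6.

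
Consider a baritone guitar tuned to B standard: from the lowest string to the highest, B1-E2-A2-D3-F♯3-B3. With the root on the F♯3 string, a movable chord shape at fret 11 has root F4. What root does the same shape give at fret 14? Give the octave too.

Moving from fret 11 to fret 14 shifts the root by 3 semitones.
F4 up 3 semitones is G♯4.

G♯4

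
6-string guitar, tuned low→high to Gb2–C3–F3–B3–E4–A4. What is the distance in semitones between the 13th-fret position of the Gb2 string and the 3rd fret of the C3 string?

Gb2 at fret 13 → G3 (MIDI 55); C3 at fret 3 → Eb3 (MIDI 51).
55 − 51 = 4, so the two pitches are 4 semitones apart, with G3 the higher.

4 semitones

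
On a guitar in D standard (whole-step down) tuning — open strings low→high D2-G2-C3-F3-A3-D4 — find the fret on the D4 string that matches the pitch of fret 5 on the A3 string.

A3 at fret 5 is A3 + 5 semitones = D4.
The open D4 string is 5 semitones above the open A3, so the same pitch on the D4 string lies at fret 5 − 5 = 0.

0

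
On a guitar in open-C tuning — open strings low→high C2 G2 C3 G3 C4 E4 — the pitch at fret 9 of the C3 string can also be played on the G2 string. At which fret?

C3 at fret 9 is C3 + 9 semitones = A3.
The open G2 string is 5 semitones below the open C3, so the same pitch on the G2 string lies at fret 9 + 5 = 14.

14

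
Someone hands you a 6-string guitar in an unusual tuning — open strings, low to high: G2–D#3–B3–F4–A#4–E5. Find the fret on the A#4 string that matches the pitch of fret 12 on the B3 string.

1

B3 at fret 12 is B3 + 12 semitones = B4.
The open A#4 string is 11 semitones above the open B3, so the same pitch on the A#4 string lies at fret 12 − 11 = 1.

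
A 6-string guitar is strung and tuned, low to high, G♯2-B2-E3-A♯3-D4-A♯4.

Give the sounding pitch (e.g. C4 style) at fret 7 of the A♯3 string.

F4

The open A♯3 string plus 7 semitones: A#–B–C–C#–D–D#–E–F.
The walk passes from B into C once, so the octave number goes from 3 to 4.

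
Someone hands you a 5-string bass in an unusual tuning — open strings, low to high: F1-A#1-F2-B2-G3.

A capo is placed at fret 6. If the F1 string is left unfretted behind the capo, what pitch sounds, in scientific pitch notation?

B1

The capo raises the open F1 by 6 semitones to B1; fretting 0 more gives F1 + 6 + 0 = F1 + 6 semitones = B1.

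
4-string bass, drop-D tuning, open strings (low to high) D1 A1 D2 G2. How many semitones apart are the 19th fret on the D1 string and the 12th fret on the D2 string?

D1 at fret 19 → A2 (MIDI 45); D2 at fret 12 → D3 (MIDI 50).
45 − 50 = -5, so the two pitches are 5 semitones apart, with D3 the higher.

5 semitones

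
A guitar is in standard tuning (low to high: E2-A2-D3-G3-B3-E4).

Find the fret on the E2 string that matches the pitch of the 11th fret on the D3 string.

21

D3 at fret 11 is D3 + 11 semitones = C#4.
The open E2 string is 10 semitones below the open D3, so the same pitch on the E2 string lies at fret 11 + 10 = 21.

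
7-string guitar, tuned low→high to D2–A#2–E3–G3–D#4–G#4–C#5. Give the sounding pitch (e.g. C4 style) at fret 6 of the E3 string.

A#3

Each fret is one semitone, so E3 + 6 = A#3.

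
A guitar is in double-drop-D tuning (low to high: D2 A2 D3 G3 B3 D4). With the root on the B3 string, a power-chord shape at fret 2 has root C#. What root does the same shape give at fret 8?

G

Moving from fret 2 to fret 8 shifts the root by 6 semitones.
C# up 6 semitones is G.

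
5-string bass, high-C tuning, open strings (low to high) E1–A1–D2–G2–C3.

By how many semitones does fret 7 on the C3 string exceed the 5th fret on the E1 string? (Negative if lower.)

C3 at fret 7 → G3 (MIDI 55); E1 at fret 5 → A1 (MIDI 33).
55 − 33 = 22, so the two pitches are 22 semitones apart.

22 semitones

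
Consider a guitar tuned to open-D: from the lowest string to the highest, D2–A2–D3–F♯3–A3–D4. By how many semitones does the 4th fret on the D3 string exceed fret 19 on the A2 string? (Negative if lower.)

D3 at fret 4 → F♯3 (MIDI 54); A2 at fret 19 → E4 (MIDI 64).
54 − 64 = -10, so the two pitches are 10 semitones apart.

-10 semitones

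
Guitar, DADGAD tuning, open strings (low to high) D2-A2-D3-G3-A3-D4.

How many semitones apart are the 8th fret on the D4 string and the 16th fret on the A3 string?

3 semitones

D4 at fret 8 → A♯4 (MIDI 70); A3 at fret 16 → C♯5 (MIDI 73).
70 − 73 = -3, so the two pitches are 3 semitones apart, with C♯5 the higher.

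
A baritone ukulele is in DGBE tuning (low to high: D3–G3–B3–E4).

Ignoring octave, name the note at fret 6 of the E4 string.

A♯

Each fret is one semitone, so E4 + 6 = A♯.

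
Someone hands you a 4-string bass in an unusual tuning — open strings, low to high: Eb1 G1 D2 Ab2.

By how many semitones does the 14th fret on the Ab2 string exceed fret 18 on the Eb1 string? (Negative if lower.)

Ab2 at fret 14 → Bb3 (MIDI 58); Eb1 at fret 18 → A2 (MIDI 45).
58 − 45 = 13, so the two pitches are 13 semitones apart.

13 semitones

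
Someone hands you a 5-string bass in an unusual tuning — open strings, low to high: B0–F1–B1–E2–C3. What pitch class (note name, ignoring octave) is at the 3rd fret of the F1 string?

Each fret is one semitone, so F1 + 3 = A♭.

A♭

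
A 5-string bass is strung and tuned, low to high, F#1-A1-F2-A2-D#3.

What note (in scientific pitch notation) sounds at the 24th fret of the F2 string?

F4

The open F2 string plus 24 semitones: F–F#–G–G#–…–D#–E–F.
The walk passes from B into C 2 times, so the octave number goes from 2 to 4.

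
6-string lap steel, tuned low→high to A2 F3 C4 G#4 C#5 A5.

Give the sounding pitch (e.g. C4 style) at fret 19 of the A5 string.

E7

Each fret is one semitone, so A5 + 19 = E7.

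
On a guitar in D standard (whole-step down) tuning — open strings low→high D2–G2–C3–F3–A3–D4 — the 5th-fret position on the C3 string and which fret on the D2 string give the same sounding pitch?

15

C3 at fret 5 is C3 + 5 semitones = F3.
The open D2 string is 10 semitones below the open C3, so the same pitch on the D2 string lies at fret 5 + 10 = 15.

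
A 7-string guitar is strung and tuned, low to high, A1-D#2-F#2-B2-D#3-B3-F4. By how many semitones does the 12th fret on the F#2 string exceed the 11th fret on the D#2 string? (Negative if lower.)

4 semitones

F#2 at fret 12 → F#3 (MIDI 54); D#2 at fret 11 → D3 (MIDI 50).
54 − 50 = 4, so the two pitches are 4 semitones apart.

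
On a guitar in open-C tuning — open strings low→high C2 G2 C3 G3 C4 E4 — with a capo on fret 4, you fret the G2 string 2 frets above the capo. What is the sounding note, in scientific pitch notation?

The capo raises the open G2 by 4 semitones to B2; fretting 2 more gives G2 + 4 + 2 = G2 + 6 semitones = C♯3.

C♯3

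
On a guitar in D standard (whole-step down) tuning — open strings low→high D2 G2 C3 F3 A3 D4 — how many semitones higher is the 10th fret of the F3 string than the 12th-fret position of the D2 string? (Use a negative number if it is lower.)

F3 at fret 10 → D♯4 (MIDI 63); D2 at fret 12 → D3 (MIDI 50).
63 − 50 = 13, so the two pitches are 13 semitones apart.

13 semitones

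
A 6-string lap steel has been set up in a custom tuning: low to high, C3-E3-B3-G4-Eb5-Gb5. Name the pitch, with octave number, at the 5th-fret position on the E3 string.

E3 is MIDI 52. Adding 5 gives 57, which is A3.

A3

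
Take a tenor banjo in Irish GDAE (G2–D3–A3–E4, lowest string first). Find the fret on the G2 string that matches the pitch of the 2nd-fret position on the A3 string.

16

Fret 2 on A3 is MIDI 57 + 2 = 59 (B3). On the G2 string (open MIDI 43), that pitch is 59 − 43 = fret 16.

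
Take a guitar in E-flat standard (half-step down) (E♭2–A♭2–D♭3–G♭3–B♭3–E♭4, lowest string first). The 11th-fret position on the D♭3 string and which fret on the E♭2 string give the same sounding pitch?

21

Fret 11 on D♭3 is MIDI 49 + 11 = 60 (C4). On the E♭2 string (open MIDI 39), that pitch is 60 − 39 = fret 21.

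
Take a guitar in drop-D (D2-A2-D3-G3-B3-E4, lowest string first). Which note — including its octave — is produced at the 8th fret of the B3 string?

Each fret is one semitone, so B3 + 8 = G4.

G4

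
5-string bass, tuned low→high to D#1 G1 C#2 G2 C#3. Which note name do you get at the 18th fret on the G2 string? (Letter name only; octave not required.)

The open G2 string plus 18 semitones: G–G#–A–A#–…–B–C–C#.
(Equivalently spelled Db.)

C#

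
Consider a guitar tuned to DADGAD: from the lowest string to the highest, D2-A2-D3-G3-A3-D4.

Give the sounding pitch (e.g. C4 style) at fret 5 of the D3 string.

G3

The open D3 string plus 5 semitones: D–D#–E–F–F#–G.
No B→C boundary is crossed, so the octave stays at 3.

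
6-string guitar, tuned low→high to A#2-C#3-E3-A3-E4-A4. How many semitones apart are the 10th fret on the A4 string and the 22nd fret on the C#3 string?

A4 at fret 10 → G5 (MIDI 79); C#3 at fret 22 → B4 (MIDI 71).
79 − 71 = 8, so the two pitches are 8 semitones apart, with G5 the higher.

8 semitones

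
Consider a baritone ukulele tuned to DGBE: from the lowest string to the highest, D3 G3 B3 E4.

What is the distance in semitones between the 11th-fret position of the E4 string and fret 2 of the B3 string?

14 semitones

E4 at fret 11 → D♯5 (MIDI 75); B3 at fret 2 → C♯4 (MIDI 61).
75 − 61 = 14, so the two pitches are 14 semitones apart, with D♯5 the higher.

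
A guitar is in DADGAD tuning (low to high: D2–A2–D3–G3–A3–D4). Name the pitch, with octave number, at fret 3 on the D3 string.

D3 is MIDI 50. Adding 3 gives 53, which is F3.

F3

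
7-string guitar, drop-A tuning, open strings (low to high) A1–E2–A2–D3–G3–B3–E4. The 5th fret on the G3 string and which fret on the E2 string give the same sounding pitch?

20

G3 at fret 5 is G3 + 5 semitones = C4.
The open E2 string is 15 semitones below the open G3, so the same pitch on the E2 string lies at fret 5 + 15 = 20.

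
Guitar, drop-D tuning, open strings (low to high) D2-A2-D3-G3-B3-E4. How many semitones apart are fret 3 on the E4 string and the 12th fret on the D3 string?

E4 at fret 3 → G4 (MIDI 67); D3 at fret 12 → D4 (MIDI 62).
67 − 62 = 5, so the two pitches are 5 semitones apart, with G4 the higher.

5 semitones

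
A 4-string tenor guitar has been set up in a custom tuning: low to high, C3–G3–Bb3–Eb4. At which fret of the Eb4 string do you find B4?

B4 is 8 semitones above the open Eb4 (Eb–E–F–Gb–G–Ab–A–Bb–B), so it sits at fret 8.

8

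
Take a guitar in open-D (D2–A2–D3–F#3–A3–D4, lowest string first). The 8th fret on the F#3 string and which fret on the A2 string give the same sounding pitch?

17

Fret 8 on F#3 is MIDI 54 + 8 = 62 (D4). On the A2 string (open MIDI 45), that pitch is 62 − 45 = fret 17.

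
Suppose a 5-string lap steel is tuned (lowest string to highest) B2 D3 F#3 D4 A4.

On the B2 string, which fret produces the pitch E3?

E3 is 5 semitones above the open B2 (B–C–C#–D–D#–E), so it sits at fret 5.

5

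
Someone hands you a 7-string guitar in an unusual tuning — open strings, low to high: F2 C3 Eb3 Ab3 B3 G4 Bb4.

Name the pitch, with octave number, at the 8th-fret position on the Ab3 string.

Each fret is one semitone, so Ab3 + 8 = E4.

E4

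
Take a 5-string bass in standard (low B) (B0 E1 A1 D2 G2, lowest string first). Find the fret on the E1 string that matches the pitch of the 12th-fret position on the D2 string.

22

Fret 12 on D2 is MIDI 38 + 12 = 50 (D3). On the E1 string (open MIDI 28), that pitch is 50 − 28 = fret 22.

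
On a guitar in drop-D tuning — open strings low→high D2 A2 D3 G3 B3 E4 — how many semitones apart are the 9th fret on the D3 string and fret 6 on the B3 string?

6 semitones

D3 at fret 9 → B3 (MIDI 59); B3 at fret 6 → F4 (MIDI 65).
59 − 65 = -6, so the two pitches are 6 semitones apart, with F4 the higher.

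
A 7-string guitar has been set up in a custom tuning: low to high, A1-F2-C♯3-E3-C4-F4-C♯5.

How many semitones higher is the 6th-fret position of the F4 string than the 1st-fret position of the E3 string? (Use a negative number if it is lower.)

18 semitones

F4 at fret 6 → B4 (MIDI 71); E3 at fret 1 → F3 (MIDI 53).
71 − 53 = 18, so the two pitches are 18 semitones apart.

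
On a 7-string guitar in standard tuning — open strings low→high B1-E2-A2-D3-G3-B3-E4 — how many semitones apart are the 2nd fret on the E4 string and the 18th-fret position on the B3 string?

11 semitones

E4 at fret 2 → F#4 (MIDI 66); B3 at fret 18 → F5 (MIDI 77).
66 − 77 = -11, so the two pitches are 11 semitones apart, with F5 the higher.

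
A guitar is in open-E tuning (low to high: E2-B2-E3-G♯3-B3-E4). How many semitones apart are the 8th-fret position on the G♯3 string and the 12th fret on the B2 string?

5 semitones

G♯3 at fret 8 → E4 (MIDI 64); B2 at fret 12 → B3 (MIDI 59).
64 − 59 = 5, so the two pitches are 5 semitones apart, with E4 the higher.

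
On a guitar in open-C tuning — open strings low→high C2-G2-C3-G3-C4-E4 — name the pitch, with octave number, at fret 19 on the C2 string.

Each fret is one semitone, so C2 + 19 = G3.

G3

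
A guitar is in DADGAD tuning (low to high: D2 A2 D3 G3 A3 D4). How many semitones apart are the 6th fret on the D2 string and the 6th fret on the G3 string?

17 semitones

D2 at fret 6 → G♯2 (MIDI 44); G3 at fret 6 → C♯4 (MIDI 61).
44 − 61 = -17, so the two pitches are 17 semitones apart, with C♯4 the higher.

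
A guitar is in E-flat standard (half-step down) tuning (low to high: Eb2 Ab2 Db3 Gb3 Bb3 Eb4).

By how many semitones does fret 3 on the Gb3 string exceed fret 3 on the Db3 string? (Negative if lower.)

Gb3 at fret 3 → A3 (MIDI 57); Db3 at fret 3 → E3 (MIDI 52).
57 − 52 = 5, so the two pitches are 5 semitones apart.

5 semitones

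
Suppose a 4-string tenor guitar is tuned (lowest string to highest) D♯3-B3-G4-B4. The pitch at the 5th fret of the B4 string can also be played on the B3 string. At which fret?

Fret 5 on B4 is MIDI 71 + 5 = 76 (E5). On the B3 string (open MIDI 59), that pitch is 76 − 59 = fret 17.

17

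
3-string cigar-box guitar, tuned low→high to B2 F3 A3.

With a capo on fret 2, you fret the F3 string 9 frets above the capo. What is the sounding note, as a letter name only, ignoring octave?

E

The capo raises the open F3 by 2 semitones to G3; fretting 9 more gives F3 + 2 + 9 = F3 + 11 semitones, landing on E.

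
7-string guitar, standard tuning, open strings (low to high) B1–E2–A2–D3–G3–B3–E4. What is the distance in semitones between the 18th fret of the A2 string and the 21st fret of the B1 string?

A2 at fret 18 → D#4 (MIDI 63); B1 at fret 21 → G#3 (MIDI 56).
63 − 56 = 7, so the two pitches are 7 semitones apart, with D#4 the higher.

7 semitones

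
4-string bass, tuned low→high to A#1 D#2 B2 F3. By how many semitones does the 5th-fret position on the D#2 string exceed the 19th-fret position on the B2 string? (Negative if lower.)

-22 semitones

D#2 at fret 5 → G#2 (MIDI 44); B2 at fret 19 → F#4 (MIDI 66).
44 − 66 = -22, so the two pitches are 22 semitones apart.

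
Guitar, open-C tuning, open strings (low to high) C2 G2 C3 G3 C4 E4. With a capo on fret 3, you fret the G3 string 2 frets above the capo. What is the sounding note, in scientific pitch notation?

The capo raises the open G3 by 3 semitones to A♯3; fretting 2 more gives G3 + 3 + 2 = G3 + 5 semitones = C4.

C4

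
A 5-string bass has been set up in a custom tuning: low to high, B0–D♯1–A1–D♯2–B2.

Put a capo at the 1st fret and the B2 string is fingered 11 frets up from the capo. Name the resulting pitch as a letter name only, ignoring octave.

B

The capo raises the open B2 by 1 semitone to C3; fretting 11 more gives B2 + 1 + 11 = B2 + 12 semitones, landing on B.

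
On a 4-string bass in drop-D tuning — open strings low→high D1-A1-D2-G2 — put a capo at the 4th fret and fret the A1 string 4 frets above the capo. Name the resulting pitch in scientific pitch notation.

F2

The capo raises the open A1 by 4 semitones to C♯2; fretting 4 more gives A1 + 4 + 4 = A1 + 8 semitones = F2.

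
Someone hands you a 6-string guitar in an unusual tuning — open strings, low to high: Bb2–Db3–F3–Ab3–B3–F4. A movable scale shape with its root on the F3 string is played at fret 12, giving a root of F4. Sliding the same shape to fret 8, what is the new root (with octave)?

Moving from fret 12 to fret 8 shifts the root by -4 semitones.
F4 down 4 semitones is Db4.

Db4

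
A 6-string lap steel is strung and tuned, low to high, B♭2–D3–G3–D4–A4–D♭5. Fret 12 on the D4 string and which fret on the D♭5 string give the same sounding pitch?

D4 at fret 12 is D4 + 12 semitones = D5.
The open D♭5 string is 11 semitones above the open D4, so the same pitch on the D♭5 string lies at fret 12 − 11 = 1.

1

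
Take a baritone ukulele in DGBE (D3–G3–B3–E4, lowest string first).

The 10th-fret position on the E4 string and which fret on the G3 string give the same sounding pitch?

19

E4 at fret 10 is E4 + 10 semitones = D5.
The open G3 string is 9 semitones below the open E4, so the same pitch on the G3 string lies at fret 10 + 9 = 19.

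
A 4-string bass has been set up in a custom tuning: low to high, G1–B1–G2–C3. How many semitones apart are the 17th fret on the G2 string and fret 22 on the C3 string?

10 semitones

G2 at fret 17 → C4 (MIDI 60); C3 at fret 22 → A♯4 (MIDI 70).
60 − 70 = -10, so the two pitches are 10 semitones apart, with A♯4 the higher.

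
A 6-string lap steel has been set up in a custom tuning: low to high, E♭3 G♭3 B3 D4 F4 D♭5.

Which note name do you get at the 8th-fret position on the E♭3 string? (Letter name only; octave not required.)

The open E♭3 string plus 8 semitones: Eb–E–F–Gb–G–Ab–A–Bb–B.

B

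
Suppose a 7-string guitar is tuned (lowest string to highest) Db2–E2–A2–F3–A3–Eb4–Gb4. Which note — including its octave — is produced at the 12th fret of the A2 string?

A3

A2 is MIDI 45. Adding 12 gives 57, which is A3.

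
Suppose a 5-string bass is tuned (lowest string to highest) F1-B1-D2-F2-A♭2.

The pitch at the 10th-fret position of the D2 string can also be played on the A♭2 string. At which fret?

4

D2 at fret 10 is D2 + 10 semitones = C3.
The open A♭2 string is 6 semitones above the open D2, so the same pitch on the A♭2 string lies at fret 10 − 6 = 4.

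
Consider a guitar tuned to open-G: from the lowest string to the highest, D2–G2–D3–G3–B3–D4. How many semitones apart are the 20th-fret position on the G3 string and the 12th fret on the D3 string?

13 semitones

G3 at fret 20 → D♯5 (MIDI 75); D3 at fret 12 → D4 (MIDI 62).
75 − 62 = 13, so the two pitches are 13 semitones apart, with D♯5 the higher.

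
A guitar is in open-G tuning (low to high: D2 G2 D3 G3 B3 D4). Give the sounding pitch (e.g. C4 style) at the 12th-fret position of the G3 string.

Each fret is one semitone, so G3 + 12 = G4.

G4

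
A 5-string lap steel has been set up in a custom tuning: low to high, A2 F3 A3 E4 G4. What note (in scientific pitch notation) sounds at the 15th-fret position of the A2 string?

The open A2 string plus 15 semitones: A–A#–B–C–…–A#–B–C.
The walk passes from B into C 2 times, so the octave number goes from 2 to 4.

C4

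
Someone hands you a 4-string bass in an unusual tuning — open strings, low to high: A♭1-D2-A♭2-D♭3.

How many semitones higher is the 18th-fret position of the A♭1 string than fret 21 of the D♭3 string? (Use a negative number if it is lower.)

A♭1 at fret 18 → D3 (MIDI 50); D♭3 at fret 21 → B♭4 (MIDI 70).
50 − 70 = -20, so the two pitches are 20 semitones apart.

-20 semitones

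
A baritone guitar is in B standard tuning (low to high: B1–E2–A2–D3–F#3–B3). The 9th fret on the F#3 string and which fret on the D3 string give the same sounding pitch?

F#3 at fret 9 is F#3 + 9 semitones = D#4.
The open D3 string is 4 semitones below the open F#3, so the same pitch on the D3 string lies at fret 9 + 4 = 13.

13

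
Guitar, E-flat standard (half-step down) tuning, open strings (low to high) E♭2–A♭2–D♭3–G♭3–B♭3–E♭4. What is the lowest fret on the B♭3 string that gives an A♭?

10

From B♭3, count semitones up the chromatic scale until reaching A♭: Bb–B–C–Db–…–Gb–G–Ab — 10 steps.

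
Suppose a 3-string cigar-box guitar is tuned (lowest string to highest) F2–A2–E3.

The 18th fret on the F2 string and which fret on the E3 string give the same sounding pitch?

F2 at fret 18 is F2 + 18 semitones = B3.
The open E3 string is 11 semitones above the open F2, so the same pitch on the E3 string lies at fret 18 − 11 = 7.

7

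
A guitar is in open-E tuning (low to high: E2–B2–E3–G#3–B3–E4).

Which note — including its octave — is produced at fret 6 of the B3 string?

F4

B3 is MIDI 59. Adding 6 gives 65, which is F4.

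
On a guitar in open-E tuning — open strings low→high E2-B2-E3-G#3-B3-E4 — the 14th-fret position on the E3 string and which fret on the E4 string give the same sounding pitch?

E3 at fret 14 is E3 + 14 semitones = F#4.
The open E4 string is 12 semitones above the open E3, so the same pitch on the E4 string lies at fret 14 − 12 = 2.

2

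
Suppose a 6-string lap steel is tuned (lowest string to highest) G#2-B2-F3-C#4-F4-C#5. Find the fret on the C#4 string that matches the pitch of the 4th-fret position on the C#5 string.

C#5 at fret 4 is C#5 + 4 semitones = F5.
The open C#4 string is 12 semitones below the open C#5, so the same pitch on the C#4 string lies at fret 4 + 12 = 16.

16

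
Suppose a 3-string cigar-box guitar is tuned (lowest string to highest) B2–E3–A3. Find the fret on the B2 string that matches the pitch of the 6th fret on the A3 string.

Fret 6 on A3 is MIDI 57 + 6 = 63 (D♯4). On the B2 string (open MIDI 47), that pitch is 63 − 47 = fret 16.

16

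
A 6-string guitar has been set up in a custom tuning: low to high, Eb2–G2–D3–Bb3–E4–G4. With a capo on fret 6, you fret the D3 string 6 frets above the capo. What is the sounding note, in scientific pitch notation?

The capo raises the open D3 by 6 semitones to Ab3; fretting 6 more gives D3 + 6 + 6 = D3 + 12 semitones = D4.

D4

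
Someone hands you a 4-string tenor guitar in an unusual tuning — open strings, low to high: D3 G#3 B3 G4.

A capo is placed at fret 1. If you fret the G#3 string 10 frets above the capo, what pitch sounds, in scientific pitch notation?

G4

The capo raises the open G#3 by 1 semitone to A3; fretting 10 more gives G#3 + 1 + 10 = G#3 + 11 semitones = G4.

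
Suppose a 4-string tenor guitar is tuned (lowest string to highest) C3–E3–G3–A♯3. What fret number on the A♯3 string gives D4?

D4 is 4 semitones above the open A♯3 (A#–B–C–C#–D), so it sits at fret 4.

4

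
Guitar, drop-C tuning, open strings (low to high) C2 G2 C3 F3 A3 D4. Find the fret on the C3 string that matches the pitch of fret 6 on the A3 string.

15

Fret 6 on A3 is MIDI 57 + 6 = 63 (D#4). On the C3 string (open MIDI 48), that pitch is 63 − 48 = fret 15.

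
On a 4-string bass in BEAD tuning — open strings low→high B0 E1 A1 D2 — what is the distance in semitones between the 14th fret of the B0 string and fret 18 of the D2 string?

B0 at fret 14 → C#2 (MIDI 37); D2 at fret 18 → G#3 (MIDI 56).
37 − 56 = -19, so the two pitches are 19 semitones apart, with G#3 the higher.

19 semitones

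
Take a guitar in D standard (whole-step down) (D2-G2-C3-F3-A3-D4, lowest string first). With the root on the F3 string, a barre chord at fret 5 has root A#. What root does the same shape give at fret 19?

Moving from fret 5 to fret 19 shifts the root by 14 semitones.
A# up 14 semitones is C.

C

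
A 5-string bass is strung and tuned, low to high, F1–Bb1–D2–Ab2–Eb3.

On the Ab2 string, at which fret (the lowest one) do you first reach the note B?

3

From Ab2, count semitones up the chromatic scale until reaching B: Ab–A–Bb–B — 3 steps.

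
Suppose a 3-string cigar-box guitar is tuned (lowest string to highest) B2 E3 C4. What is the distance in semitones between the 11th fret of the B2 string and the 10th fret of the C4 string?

12 semitones

B2 at fret 11 → Bb3 (MIDI 58); C4 at fret 10 → Bb4 (MIDI 70).
58 − 70 = -12, so the two pitches are 12 semitones apart, with Bb4 the higher.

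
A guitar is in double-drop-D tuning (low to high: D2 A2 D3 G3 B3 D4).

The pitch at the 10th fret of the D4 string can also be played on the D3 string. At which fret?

22

D4 at fret 10 is D4 + 10 semitones = C5.
The open D3 string is 12 semitones below the open D4, so the same pitch on the D3 string lies at fret 10 + 12 = 22.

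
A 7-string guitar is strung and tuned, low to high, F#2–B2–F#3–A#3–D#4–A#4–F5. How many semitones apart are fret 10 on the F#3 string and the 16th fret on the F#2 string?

6 semitones

F#3 at fret 10 → E4 (MIDI 64); F#2 at fret 16 → A#3 (MIDI 58).
64 − 58 = 6, so the two pitches are 6 semitones apart, with E4 the higher.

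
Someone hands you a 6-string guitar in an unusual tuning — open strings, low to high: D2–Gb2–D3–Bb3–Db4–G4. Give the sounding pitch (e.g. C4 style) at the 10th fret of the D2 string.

The open D2 string plus 10 semitones: D–Eb–E–F–…–Bb–B–C.
The walk passes from B into C once, so the octave number goes from 2 to 3.

C3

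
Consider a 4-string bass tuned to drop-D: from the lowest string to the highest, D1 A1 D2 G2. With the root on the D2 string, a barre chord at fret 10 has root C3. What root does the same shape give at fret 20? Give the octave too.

A♯3

Moving from fret 10 to fret 20 shifts the root by 10 semitones.
C3 up 10 semitones is A♯3.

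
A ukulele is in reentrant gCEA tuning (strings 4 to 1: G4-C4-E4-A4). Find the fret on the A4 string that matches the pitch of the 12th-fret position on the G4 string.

10

G4 at fret 12 is G4 + 12 semitones = G5.
The open A4 string is 2 semitones above the open G4, so the same pitch on the A4 string lies at fret 12 − 2 = 10.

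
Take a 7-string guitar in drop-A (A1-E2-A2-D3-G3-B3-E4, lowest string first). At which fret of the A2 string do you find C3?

3

C3 is 3 semitones above the open A2 (A–A#–B–C), so it sits at fret 3.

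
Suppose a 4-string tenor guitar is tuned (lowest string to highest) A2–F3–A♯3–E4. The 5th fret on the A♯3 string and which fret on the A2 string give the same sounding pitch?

A♯3 at fret 5 is A♯3 + 5 semitones = D♯4.
The open A2 string is 13 semitones below the open A♯3, so the same pitch on the A2 string lies at fret 5 + 13 = 18.

18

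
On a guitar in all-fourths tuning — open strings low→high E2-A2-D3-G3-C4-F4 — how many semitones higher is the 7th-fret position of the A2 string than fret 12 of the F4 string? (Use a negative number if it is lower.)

-25 semitones

A2 at fret 7 → E3 (MIDI 52); F4 at fret 12 → F5 (MIDI 77).
52 − 77 = -25, so the two pitches are 25 semitones apart.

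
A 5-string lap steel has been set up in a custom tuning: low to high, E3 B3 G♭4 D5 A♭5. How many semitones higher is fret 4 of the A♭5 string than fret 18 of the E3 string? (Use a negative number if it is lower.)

A♭5 at fret 4 → C6 (MIDI 84); E3 at fret 18 → B♭4 (MIDI 70).
84 − 70 = 14, so the two pitches are 14 semitones apart.

14 semitones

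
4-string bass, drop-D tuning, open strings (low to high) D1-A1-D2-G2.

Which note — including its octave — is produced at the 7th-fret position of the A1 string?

The open A1 string plus 7 semitones: A–A#–B–C–C#–D–D#–E.
The walk passes from B into C once, so the octave number goes from 1 to 2.

E2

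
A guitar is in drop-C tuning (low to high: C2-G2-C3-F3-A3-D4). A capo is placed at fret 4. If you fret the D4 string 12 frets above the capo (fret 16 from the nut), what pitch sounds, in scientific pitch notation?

F#5

The capo raises the open D4 by 4 semitones to F#4; fretting 12 more gives D4 + 4 + 12 = D4 + 16 semitones = F#5.
(Also written Gb.)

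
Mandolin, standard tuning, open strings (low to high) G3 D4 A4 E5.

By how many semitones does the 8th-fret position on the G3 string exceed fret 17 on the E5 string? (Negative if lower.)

-30 semitones

G3 at fret 8 → D♯4 (MIDI 63); E5 at fret 17 → A6 (MIDI 93).
63 − 93 = -30, so the two pitches are 30 semitones apart.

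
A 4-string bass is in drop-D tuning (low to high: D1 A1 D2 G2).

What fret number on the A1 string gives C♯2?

C♯2 is 4 semitones above the open A1 (A–A#–B–C–C#), so it sits at fret 4.

4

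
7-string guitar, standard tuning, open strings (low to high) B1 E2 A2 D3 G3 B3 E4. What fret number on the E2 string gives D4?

22

D4 is 22 semitones above the open E2 (E–F–F#–G–…–C–C#–D), so it sits at fret 22.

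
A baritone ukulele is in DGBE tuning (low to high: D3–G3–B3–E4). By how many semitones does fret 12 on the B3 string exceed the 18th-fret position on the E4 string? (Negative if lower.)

-11 semitones

B3 at fret 12 → B4 (MIDI 71); E4 at fret 18 → A#5 (MIDI 82).
71 − 82 = -11, so the two pitches are 11 semitones apart.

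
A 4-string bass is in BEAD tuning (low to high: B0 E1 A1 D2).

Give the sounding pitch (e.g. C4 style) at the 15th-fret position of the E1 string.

G2

E1 is MIDI 28. Adding 15 gives 43, which is G2.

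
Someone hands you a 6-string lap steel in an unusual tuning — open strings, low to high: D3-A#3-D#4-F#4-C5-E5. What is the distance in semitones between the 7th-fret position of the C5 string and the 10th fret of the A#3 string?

C5 at fret 7 → G5 (MIDI 79); A#3 at fret 10 → G#4 (MIDI 68).
79 − 68 = 11, so the two pitches are 11 semitones apart, with G5 the higher.

11 semitones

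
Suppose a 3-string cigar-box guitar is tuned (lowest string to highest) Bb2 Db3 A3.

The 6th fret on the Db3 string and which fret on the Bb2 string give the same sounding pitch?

Db3 at fret 6 is Db3 + 6 semitones = G3.
The open Bb2 string is 3 semitones below the open Db3, so the same pitch on the Bb2 string lies at fret 6 + 3 = 9.

9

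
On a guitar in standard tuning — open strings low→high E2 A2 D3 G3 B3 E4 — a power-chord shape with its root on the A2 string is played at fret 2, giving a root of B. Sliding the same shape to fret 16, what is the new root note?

Moving from fret 2 to fret 16 shifts the root by 14 semitones.
B up 14 semitones is C#.

C#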